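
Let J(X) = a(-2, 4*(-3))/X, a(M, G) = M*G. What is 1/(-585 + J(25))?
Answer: -25/14601 ≈ -0.0017122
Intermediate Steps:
a(M, G) = G*M
J(X) = 24/X (J(X) = ((4*(-3))*(-2))/X = (-12*(-2))/X = 24/X)
1/(-585 + J(25)) = 1/(-585 + 24/25) = 1/(-14601/25) = -25/14601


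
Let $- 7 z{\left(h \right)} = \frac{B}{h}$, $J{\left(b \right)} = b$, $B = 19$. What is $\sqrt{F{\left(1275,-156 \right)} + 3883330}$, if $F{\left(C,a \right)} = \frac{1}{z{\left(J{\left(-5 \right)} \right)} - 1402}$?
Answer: $\frac{\sqrt{9343294312164545}}{49051} \approx 1970.6$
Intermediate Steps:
$z{\left(h \right)} = - \frac{19}{7 h}$ ($z{\left(h \right)} = - \frac{19 \frac{1}{h}}{7} = - \frac{19}{7 h}$)
$F{\left(C,a \right)} = - \frac{35}{49051}$ ($F{\left(C,a \right)} = \frac{1}{- \frac{19}{7 \left(-5\right)} - 1402} = \frac{1}{\left(- \frac{19}{7}\right) \left(- \frac{1}{5}\right) - 1402} = \frac{1}{\frac{19}{35} - 1402} = \frac{1}{- \frac{49051}{35}} = - \frac{35}{49051}$)
$\sqrt{F{\left(1275,-156 \right)} + 3883330} = \sqrt{- \frac{35}{49051} + 3883330} = \sqrt{\frac{190481219795}{49051}} = \frac{\sqrt{9343294312164545}}{49051}$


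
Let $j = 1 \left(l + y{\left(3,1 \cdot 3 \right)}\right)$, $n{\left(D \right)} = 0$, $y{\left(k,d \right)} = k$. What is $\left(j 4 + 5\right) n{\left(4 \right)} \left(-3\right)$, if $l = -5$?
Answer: $0$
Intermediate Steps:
$j = -2$ ($j = 1 \left(-5 + 3\right) = 1 \left(-2\right) = -2$)
$\left(j 4 + 5\right) n{\left(4 \right)} \left(-3\right) = \left(\left(-2\right) 4 + 5\right) 0 \left(-3\right) = \left(-8 + 5\right) 0 \left(-3\right) = \left(-3\right) 0 \left(-3\right) = 0 \left(-3\right) = 0$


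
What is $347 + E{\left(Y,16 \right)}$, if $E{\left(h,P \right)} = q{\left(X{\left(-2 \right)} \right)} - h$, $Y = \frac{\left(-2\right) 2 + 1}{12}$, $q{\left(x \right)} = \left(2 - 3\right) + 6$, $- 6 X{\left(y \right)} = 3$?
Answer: $\frac{1409}{4} \approx 352.25$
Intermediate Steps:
$X{\left(y \right)} = - \frac{1}{2}$ ($X{\left(y \right)} = \left(- \frac{1}{6}\right) 3 = - \frac{1}{2}$)
$q{\left(x \right)} = 5$ ($q{\left(x \right)} = -1 + 6 = 5$)
$Y = - \frac{1}{4}$ ($Y = \left(-4 + 1\right) \frac{1}{12} = \left(-3\right) \frac{1}{12} = - \frac{1}{4} \approx -0.25$)
$E{\left(h,P \right)} = 5 - h$
$347 + E{\left(Y,16 \right)} = 347 + \left(5 - - \frac{1}{4}\right) = 347 + \left(5 + \frac{1}{4}\right) = 347 + \frac{21}{4} = \frac{1409}{4}$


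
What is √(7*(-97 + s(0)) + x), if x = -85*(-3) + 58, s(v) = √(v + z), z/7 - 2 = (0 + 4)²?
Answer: √(-366 + 21*√14) ≈ 16.954*I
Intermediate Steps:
z = 126 (z = 14 + 7*(0 + 4)² = 14 + 7*4² = 14 + 7*16 = 14 + 112 = 126)
s(v) = √(126 + v) (s(v) = √(v + 126) = √(126 + v))
x = 313 (x = 255 + 58 = 313)
√(7*(-97 + s(0)) + x) = √(7*(-97 + √(126 + 0)) + 313) = √(7*(-97 + √126) + 313) = √(7*(-97 + 3*√14) + 313) = √((-679 + 21*√14) + 313) = √(-366 + 21*√14)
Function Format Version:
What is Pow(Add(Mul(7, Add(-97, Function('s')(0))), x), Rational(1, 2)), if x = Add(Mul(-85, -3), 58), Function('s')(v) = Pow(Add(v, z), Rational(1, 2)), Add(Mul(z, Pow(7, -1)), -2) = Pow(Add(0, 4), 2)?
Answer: Pow(Add(-366, Mul(21, Pow(14, Rational(1, 2)))), Rational(1, 2)) ≈ Mul(16.954, I)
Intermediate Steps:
z = 126 (z = Add(14, Mul(7, Pow(Add(0, 4), 2))) = Add(14, Mul(7, Pow(4, 2))) = Add(14, Mul(7, 16)) = Add(14, 112) = 126)
Function('s')(v) = Pow(Add(126, v), Rational(1, 2)) (Function('s')(v) = Pow(Add(v, 126), Rational(1, 2)) = Pow(Add(126, v), Rational(1, 2)))
x = 313 (x = Add(255, 58) = 313)
Pow(Add(Mul(7, Add(-97, Function('s')(0))), x), Rational(1, 2)) = Pow(Add(Mul(7, Add(-97, Pow(Add(126, 0), Rational(1, 2)))), 313), Rational(1, 2)) = Pow(Add(Mul(7, Add(-97, Pow(126, Rational(1, 2)))), 313), Rational(1, 2)) = Pow(Add(Mul(7, Add(-97, Mul(3, Pow(14, Rational(1, 2))))), 313), Rational(1, 2)) = Pow(Add(Add(-679, Mul(21, Pow(14, Rational(1, 2)))), 313), Rational(1, 2)) = Pow(Add(-366, Mul(21, Pow(14, Rational(1, 2)))), Rational(1, 2))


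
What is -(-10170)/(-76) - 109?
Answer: -9227/38 ≈ -242.82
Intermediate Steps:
-(-10170)/(-76) - 109 = -(-10170)*(-1)/76 - 109 = -113*45/38 - 109 = -5085/38 - 109 = -9227/38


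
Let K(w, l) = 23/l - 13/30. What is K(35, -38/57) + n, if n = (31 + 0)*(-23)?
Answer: -11219/15 ≈ -747.93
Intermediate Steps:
K(w, l) = -13/30 + 23/l (K(w, l) = 23/l - 13*1/30 = 23/l - 13/30 = -13/30 + 23/l)
n = -713 (n = 31*(-23) = -713)
K(35, -38/57) + n = (-13/30 + 23/((-38/57))) - 713 = (-13/30 + 23/((-38*1/57))) - 713 = (-13/30 + 23/(-⅔)) - 713 = (-13/30 + 23*(-3/2)) - 713 = (-13/30 - 69/2) - 713 = -524/15 - 713 = -11219/15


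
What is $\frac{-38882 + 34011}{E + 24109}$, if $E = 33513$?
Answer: $- \frac{4871}{57622} \approx -0.084534$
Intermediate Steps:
$\frac{-38882 + 34011}{E + 24109} = \frac{-38882 + 34011}{33513 + 24109} = - \frac{4871}{57622}$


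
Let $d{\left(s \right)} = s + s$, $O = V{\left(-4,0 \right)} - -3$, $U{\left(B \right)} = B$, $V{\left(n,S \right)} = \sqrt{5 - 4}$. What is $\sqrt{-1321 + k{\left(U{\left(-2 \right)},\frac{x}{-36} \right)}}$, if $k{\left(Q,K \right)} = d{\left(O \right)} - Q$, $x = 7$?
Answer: $i \sqrt{1311} \approx 36.208 i$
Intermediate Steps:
$V{\left(n,S \right)} = 1$ ($V{\left(n,S \right)} = \sqrt{1} = 1$)
$O = 4$ ($O = 1 - -3 = 1 + 3 = 4$)
$d{\left(s \right)} = 2 s$
$k{\left(Q,K \right)} = 8 - Q$ ($k{\left(Q,K \right)} = 2 \cdot 4 - Q = 8 - Q$)
$\sqrt{-1321 + k{\left(U{\left(-2 \right)},\frac{x}{-36} \right)}} = \sqrt{-1321 + \left(8 - -2\right)} = \sqrt{-1321 + \left(8 + 2\right)} = \sqrt{-1321 + 10} = \sqrt{-1311} = i \sqrt{1311}$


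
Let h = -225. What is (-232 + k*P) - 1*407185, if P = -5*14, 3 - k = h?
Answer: -423377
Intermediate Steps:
k = 228 (k = 3 - 1*(-225) = 3 + 225 = 228)
P = -70
(-232 + k*P) - 1*407185 = (-232 + 228*(-70)) - 1*407185 = (-232 - 15960) - 407185 = -16192 - 407185 = -423377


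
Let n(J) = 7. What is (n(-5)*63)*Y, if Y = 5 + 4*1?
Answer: 3969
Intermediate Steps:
Y = 9 (Y = 5 + 4 = 9)
(n(-5)*63)*Y = (7*63)*9 = 441*9 = 3969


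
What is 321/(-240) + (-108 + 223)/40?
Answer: 123/80 ≈ 1.5375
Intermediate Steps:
321/(-240) + (-108 + 223)/40 = 321*(-1/240) + 115*(1/40) = -107/80 + 23/8 = 123/80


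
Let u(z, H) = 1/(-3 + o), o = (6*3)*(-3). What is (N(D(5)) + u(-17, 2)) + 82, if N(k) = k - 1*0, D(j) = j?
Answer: 4958/57 ≈ 86.982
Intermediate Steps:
o = -54 (o = 18*(-3) = -54)
N(k) = k (N(k) = k + 0 = k)
u(z, H) = -1/57 (u(z, H) = 1/(-3 - 54) = 1/(-57) = -1/57)
(N(D(5)) + u(-17, 2)) + 82 = (5 - 1/57) + 82 = 284/57 + 82 = 4958/57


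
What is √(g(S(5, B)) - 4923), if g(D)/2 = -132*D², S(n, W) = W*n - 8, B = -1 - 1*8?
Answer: I*√746499 ≈ 864.0*I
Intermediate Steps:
B = -9 (B = -1 - 8 = -9)
S(n, W) = -8 + W*n
g(D) = -264*D² (g(D) = 2*(-132*D²) = -264*D²)
√(g(S(5, B)) - 4923) = √(-264*(-8 - 9*5)² - 4923) = √(-264*(-8 - 45)² - 4923) = √(-264*(-53)² - 4923) = √(-264*2809 - 4923) = √(-741576 - 4923) = √(-746499) = I*√746499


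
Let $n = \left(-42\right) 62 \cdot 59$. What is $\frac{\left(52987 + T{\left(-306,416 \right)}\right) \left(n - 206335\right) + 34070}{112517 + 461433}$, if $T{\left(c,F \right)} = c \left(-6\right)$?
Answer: $- \frac{19734656063}{573950} \approx -34384.0$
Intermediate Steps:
$n = -153636$ ($n = \left(-2604\right) 59 = -153636$)
$T{\left(c,F \right)} = - 6 c$
$\frac{\left(52987 + T{\left(-306,416 \right)}\right) \left(n - 206335\right) + 34070}{112517 + 461433} = \frac{\left(52987 - -1836\right) \left(-153636 - 206335\right) + 34070}{112517 + 461433} = \frac{\left(52987 + 1836\right) \left(-359971\right) + 34070}{573950} = \left(54823 \left(-359971\right) + 34070\right) \frac{1}{573950} = \left(-19734690133 + 34070\right) \frac{1}{573950} = \left(-19734656063\right) \frac{1}{573950} = - \frac{19734656063}{573950}$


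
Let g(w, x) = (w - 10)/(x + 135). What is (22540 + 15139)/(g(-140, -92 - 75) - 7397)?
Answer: -602864/118277 ≈ -5.0971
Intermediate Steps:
g(w, x) = (-10 + w)/(135 + x)
(22540 + 15139)/(g(-140, -92 - 75) - 7397) = (22540 + 15139)/((-10 - 140)/(135 + (-92 - 75)) - 7397) = 37679/(-150/(135 - 167) - 7397) = 37679/(-150/(-32) - 7397) = 37679/(-1/32*(-150) - 7397) = 37679/(75/16 - 7397) = 37679/(-118277/16) = 37679*(-16/118277) = -602864/118277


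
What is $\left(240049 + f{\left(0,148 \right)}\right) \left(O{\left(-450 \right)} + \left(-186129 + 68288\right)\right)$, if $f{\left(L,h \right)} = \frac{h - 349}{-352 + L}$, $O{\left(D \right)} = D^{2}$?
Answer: $\frac{7153469534891}{352} \approx 2.0322 \cdot 10^{10}$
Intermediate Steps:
$f{\left(L,h \right)} = \frac{-349 + h}{-352 + L}$
$\left(240049 + f{\left(0,148 \right)}\right) \left(O{\left(-450 \right)} + \left(-186129 + 68288\right)\right) = \left(240049 + \frac{-349 + 148}{-352 + 0}\right) \left(\left(-450\right)^{2} + \left(-186129 + 68288\right)\right) = \left(240049 + \frac{1}{-352} \left(-201\right)\right) \left(202500 - 117841\right) = \left(240049 - - \frac{201}{352}\right) 84659 = \left(240049 + \frac{201}{352}\right) 84659 = \frac{84497449}{352} \cdot 84659 = \frac{7153469534891}{352}$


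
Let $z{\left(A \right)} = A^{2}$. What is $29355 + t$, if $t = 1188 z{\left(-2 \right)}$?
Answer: $34107$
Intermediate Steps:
$t = 4752$ ($t = 1188 \left(-2\right)^{2} = 1188 \cdot 4 = 4752$)
$29355 + t = 29355 + 4752 = 34107$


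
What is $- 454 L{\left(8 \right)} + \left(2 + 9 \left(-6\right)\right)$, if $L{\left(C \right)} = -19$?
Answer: $8574$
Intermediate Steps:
$- 454 L{\left(8 \right)} + \left(2 + 9 \left(-6\right)\right) = \left(-454\right) \left(-19\right) + \left(2 + 9 \left(-6\right)\right) = 8626 + \left(2 - 54\right) = 8626 - 52 = 8574$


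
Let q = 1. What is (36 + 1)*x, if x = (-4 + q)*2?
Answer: -222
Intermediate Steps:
x = -6 (x = (-4 + 1)*2 = -3*2 = -6)
(36 + 1)*x = (36 + 1)*(-6) = 37*(-6) = -222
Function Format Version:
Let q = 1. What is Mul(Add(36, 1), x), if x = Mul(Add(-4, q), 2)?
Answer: -222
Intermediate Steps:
x = -6 (x = Mul(Add(-4, 1), 2) = Mul(-3, 2) = -6)
Mul(Add(36, 1), x) = Mul(Add(36, 1), -6) = Mul(37, -6) = -222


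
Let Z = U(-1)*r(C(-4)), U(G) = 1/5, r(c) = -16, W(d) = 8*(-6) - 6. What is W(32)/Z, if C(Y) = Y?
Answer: 135/8 ≈ 16.875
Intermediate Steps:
W(d) = -54 (W(d) = -48 - 6 = -54)
U(G) = ⅕
Z = -16/5 (Z = (⅕)*(-16) = -16/5 ≈ -3.2000)
W(32)/Z = -54/(-16/5) = -54*(-5/16) = 135/8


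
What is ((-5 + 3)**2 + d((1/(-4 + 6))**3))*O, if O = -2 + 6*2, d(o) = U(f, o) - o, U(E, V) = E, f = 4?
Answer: 315/4 ≈ 78.750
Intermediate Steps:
d(o) = 4 - o
O = 10 (O = -2 + 12 = 10)
((-5 + 3)**2 + d((1/(-4 + 6))**3))*O = ((-5 + 3)**2 + (4 - (1/(-4 + 6))**3))*10 = ((-2)**2 + (4 - (1/2)**3))*10 = (4 + (4 - (1/2)**3))*10 = (4 + (4 - 1*1/8))*10 = (4 + (4 - 1/8))*10 = (4 + 31/8)*10 = (63/8)*10 = 315/4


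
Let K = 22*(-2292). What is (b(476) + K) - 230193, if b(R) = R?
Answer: -280141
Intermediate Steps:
K = -50424
(b(476) + K) - 230193 = (476 - 50424) - 230193 = -49948 - 230193 = -280141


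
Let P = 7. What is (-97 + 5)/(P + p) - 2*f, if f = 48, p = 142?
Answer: -14396/149 ≈ -96.617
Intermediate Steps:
(-97 + 5)/(P + p) - 2*f = (-97 + 5)/(7 + 142) - 2*48 = -92/149 - 96 = -14396/149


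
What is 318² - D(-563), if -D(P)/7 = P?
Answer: 97183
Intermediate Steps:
D(P) = -7*P
318² - D(-563) = 318² - (-7)*(-563) = 101124 - 1*3941 = 101124 - 3941 = 97183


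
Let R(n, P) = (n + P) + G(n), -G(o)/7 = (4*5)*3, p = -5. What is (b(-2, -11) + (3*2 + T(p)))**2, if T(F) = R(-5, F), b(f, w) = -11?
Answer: 189225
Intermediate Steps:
G(o) = -420 (G(o) = -7*4*5*3 = -140*3 = -7*60 = -420)
R(n, P) = -420 + P + n (R(n, P) = (n + P) - 420 = (P + n) - 420 = -420 + P + n)
T(F) = -425 + F (T(F) = -420 + F - 5 = -425 + F)
(b(-2, -11) + (3*2 + T(p)))**2 = (-11 + (3*2 + (-425 - 5)))**2 = (-11 + (6 - 430))**2 = (-11 - 424)**2 = (-435)**2 = 189225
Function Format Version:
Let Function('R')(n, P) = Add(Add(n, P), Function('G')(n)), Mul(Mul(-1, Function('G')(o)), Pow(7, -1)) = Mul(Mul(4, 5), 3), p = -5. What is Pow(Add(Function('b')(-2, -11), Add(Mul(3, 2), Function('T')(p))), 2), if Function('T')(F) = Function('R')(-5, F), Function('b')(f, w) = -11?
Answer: 189225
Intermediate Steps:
Function('G')(o) = -420 (Function('G')(o) = Mul(-7, Mul(Mul(4, 5), 3)) = Mul(-7, Mul(20, 3)) = Mul(-7, 60) = -420)
Function('R')(n, P) = Add(-420, P, n) (Function('R')(n, P) = Add(Add(n, P), -420) = Add(Add(P, n), -420) = Add(-420, P, n))
Function('T')(F) = Add(-425, F) (Function('T')(F) = Add(-420, F, -5) = Add(-425, F))
Pow(Add(Function('b')(-2, -11), Add(Mul(3, 2), Function('T')(p))), 2) = Pow(Add(-11, Add(Mul(3, 2), Add(-425, -5))), 2) = Pow(Add(-11, Add(6, -430)), 2) = Pow(Add(-11, -424), 2) = Pow(-435, 2) = 189225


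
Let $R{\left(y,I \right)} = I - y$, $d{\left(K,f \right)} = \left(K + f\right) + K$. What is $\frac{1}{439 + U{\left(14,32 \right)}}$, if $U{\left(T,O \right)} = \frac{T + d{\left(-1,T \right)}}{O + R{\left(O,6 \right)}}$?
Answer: $\frac{3}{1330} \approx 0.0022556$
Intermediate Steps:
$d{\left(K,f \right)} = f + 2 K$
$U{\left(T,O \right)} = - \frac{1}{3} + \frac{T}{3}$ ($U{\left(T,O \right)} = \frac{T + \left(T + 2 \left(-1\right)\right)}{O - \left(-6 + O\right)} = \frac{T + \left(T - 2\right)}{6} = \left(T + \left(-2 + T\right)\right) \frac{1}{6} = \left(-2 + 2 T\right) \frac{1}{6} = - \frac{1}{3} + \frac{T}{3}$)
$\frac{1}{439 + U{\left(14,32 \right)}} = \frac{1}{439 + \left(- \frac{1}{3} + \frac{1}{3} \cdot 14\right)} = \frac{1}{439 + \left(- \frac{1}{3} + \frac{14}{3}\right)} = \frac{1}{439 + \frac{13}{3}} = \frac{1}{\frac{1330}{3}} = \frac{3}{1330}$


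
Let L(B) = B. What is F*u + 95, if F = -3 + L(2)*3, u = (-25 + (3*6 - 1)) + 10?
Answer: 101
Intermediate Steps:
u = 2 (u = (-25 + (18 - 1)) + 10 = (-25 + 17) + 10 = -8 + 10 = 2)
F = 3 (F = -3 + 2*3 = -3 + 6 = 3)
F*u + 95 = 3*2 + 95 = 6 + 95 = 101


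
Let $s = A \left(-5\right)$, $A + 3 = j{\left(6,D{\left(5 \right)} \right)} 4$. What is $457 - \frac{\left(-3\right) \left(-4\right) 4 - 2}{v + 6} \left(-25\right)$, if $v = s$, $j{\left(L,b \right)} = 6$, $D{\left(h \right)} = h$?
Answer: $\frac{44093}{99} \approx 445.38$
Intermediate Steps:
$A = 21$ ($A = -3 + 6 \cdot 4 = -3 + 24 = 21$)
$s = -105$ ($s = 21 \left(-5\right) = -105$)
$v = -105$
$457 - \frac{\left(-3\right) \left(-4\right) 4 - 2}{v + 6} \left(-25\right) = 457 - \frac{\left(-3\right) \left(-4\right) 4 - 2}{-105 + 6} \left(-25\right) = 457 - \frac{12 \cdot 4 - 2}{-99} \left(-25\right) = 457 - \left(48 - 2\right) \left(- \frac{1}{99}\right) \left(-25\right) = 457 - 46 \left(- \frac{1}{99}\right) \left(-25\right) = 457 - \left(- \frac{46}{99}\right) \left(-25\right) = 457 - \frac{1150}{99} = \frac{44093}{99}$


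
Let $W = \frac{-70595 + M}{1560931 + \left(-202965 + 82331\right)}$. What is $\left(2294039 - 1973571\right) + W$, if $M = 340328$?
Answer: $\frac{153856456243}{480099} \approx 3.2047 \cdot 10^{5}$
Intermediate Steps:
$W = \frac{89911}{480099}$ ($W = \frac{-70595 + 340328}{1560931 + \left(-202965 + 82331\right)} = \frac{269733}{1560931 - 120634} = \frac{269733}{1440297} = 269733 \cdot \frac{1}{1440297} = \frac{89911}{480099} \approx 0.18728$)
$\left(2294039 - 1973571\right) + W = \left(2294039 - 1973571\right) + \frac{89911}{480099} = 320468 + \frac{89911}{480099} = \frac{153856456243}{480099}$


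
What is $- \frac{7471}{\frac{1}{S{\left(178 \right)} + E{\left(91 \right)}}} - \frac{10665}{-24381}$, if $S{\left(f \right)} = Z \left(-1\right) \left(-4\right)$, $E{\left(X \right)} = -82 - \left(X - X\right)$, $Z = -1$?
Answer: $\frac{580183313}{903} \approx 6.4251 \cdot 10^{5}$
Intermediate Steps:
$E{\left(X \right)} = -82$ ($E{\left(X \right)} = -82 - 0 = -82 + 0 = -82$)
$S{\left(f \right)} = -4$ ($S{\left(f \right)} = \left(-1\right) \left(-1\right) \left(-4\right) = 1 \left(-4\right) = -4$)
$- \frac{7471}{\frac{1}{S{\left(178 \right)} + E{\left(91 \right)}}} - \frac{10665}{-24381} = - \frac{7471}{\frac{1}{-4 - 82}} - \frac{10665}{-24381} = - \frac{7471}{\frac{1}{-86}} - - \frac{395}{903} = - \frac{7471}{- \frac{1}{86}} + \frac{395}{903} = \left(-7471\right) \left(-86\right) + \frac{395}{903} = 642506 + \frac{395}{903} = \frac{580183313}{903}$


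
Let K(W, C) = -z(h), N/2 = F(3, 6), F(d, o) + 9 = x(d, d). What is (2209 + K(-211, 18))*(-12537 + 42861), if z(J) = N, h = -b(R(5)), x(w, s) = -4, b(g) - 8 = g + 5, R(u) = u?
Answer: 67774140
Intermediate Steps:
b(g) = 13 + g (b(g) = 8 + (g + 5) = 8 + (5 + g) = 13 + g)
F(d, o) = -13 (F(d, o) = -9 - 4 = -13)
h = -18 (h = -(13 + 5) = -1*18 = -18)
N = -26 (N = 2*(-13) = -26)
z(J) = -26
K(W, C) = 26 (K(W, C) = -1*(-26) = 26)
(2209 + K(-211, 18))*(-12537 + 42861) = (2209 + 26)*(-12537 + 42861) = 2235*30324 = 67774140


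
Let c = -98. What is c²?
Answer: 9604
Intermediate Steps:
c² = (-98)² = 9604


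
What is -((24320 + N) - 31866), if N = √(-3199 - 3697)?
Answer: 7546 - 4*I*√431 ≈ 7546.0 - 83.042*I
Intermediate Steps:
N = 4*I*√431 (N = √(-6896) = 4*I*√431 ≈ 83.042*I)
-((24320 + N) - 31866) = -((24320 + 4*I*√431) - 31866) = -(-7546 + 4*I*√431) = 7546 - 4*I*√431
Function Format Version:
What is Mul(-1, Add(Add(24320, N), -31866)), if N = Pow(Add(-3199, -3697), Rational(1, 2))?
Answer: Add(7546, Mul(-4, I, Pow(431, Rational(1, 2)))) ≈ Add(7546.0, Mul(-83.042, I))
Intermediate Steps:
N = Mul(4, I, Pow(431, Rational(1, 2))) (N = Pow(-6896, Rational(1, 2)) = Mul(4, I, Pow(431, Rational(1, 2))) ≈ Mul(83.042, I))
Mul(-1, Add(Add(24320, N), -31866)) = Mul(-1, Add(Add(24320, Mul(4, I, Pow(431, Rational(1, 2)))), -31866)) = Mul(-1, Add(-7546, Mul(4, I, Pow(431, Rational(1, 2))))) = Add(7546, Mul(-4, I, Pow(431, Rational(1, 2))))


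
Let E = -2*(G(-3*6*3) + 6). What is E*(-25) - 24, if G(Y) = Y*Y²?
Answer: -7872924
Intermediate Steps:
G(Y) = Y³
E = 314916 (E = -2*((-3*6*3)³ + 6) = -2*((-18*3)³ + 6) = -2*((-54)³ + 6) = -2*(-157464 + 6) = -2*(-157458) = 314916)
E*(-25) - 24 = 314916*(-25) - 24 = -7872900 - 24 = -7872924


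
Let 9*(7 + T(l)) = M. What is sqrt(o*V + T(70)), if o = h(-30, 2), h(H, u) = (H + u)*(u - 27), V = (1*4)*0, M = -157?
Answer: 2*I*sqrt(55)/3 ≈ 4.9441*I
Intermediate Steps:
V = 0 (V = 4*0 = 0)
T(l) = -220/9 (T(l) = -7 + (1/9)*(-157) = -7 - 157/9 = -220/9)
h(H, u) = (-27 + u)*(H + u) (h(H, u) = (H + u)*(-27 + u) = (-27 + u)*(H + u))
o = 700 (o = 2**2 - 27*(-30) - 27*2 - 30*2 = 4 + 810 - 54 - 60 = 700)
sqrt(o*V + T(70)) = sqrt(700*0 - 220/9) = sqrt(0 - 220/9) = sqrt(-220/9) = 2*I*sqrt(55)/3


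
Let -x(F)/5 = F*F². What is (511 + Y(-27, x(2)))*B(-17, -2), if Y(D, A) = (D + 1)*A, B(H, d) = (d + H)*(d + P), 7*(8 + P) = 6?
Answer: 1886016/7 ≈ 2.6943e+5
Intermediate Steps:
P = -50/7 (P = -8 + (⅐)*6 = -8 + 6/7 = -50/7 ≈ -7.1429)
x(F) = -5*F³ (x(F) = -5*F*F² = -5*F³)
B(H, d) = (-50/7 + d)*(H + d) (B(H, d) = (d + H)*(d - 50/7) = (H + d)*(-50/7 + d) = (-50/7 + d)*(H + d))
Y(D, A) = A*(1 + D) (Y(D, A) = (1 + D)*A = A*(1 + D))
(511 + Y(-27, x(2)))*B(-17, -2) = (511 + (-5*2³)*(1 - 27))*((-2)² - 50/7*(-17) - 50/7*(-2) - 17*(-2)) = (511 - 5*8*(-26))*(4 + 850/7 + 100/7 + 34) = (511 - 40*(-26))*(1216/7) = (511 + 1040)*(1216/7) = 1551*(1216/7) = 1886016/7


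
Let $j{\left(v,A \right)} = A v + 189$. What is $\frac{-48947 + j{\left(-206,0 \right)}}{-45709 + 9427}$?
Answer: $\frac{24379}{18141} \approx 1.3439$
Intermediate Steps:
$j{\left(v,A \right)} = 189 + A v$
$\frac{-48947 + j{\left(-206,0 \right)}}{-45709 + 9427} = \frac{-48947 + \left(189 + 0 \left(-206\right)\right)}{-45709 + 9427} = \frac{-48947 + \left(189 + 0\right)}{-36282} = \left(-48947 + 189\right) \left(- \frac{1}{36282}\right) = \left(-48758\right) \left(- \frac{1}{36282}\right) = \frac{24379}{18141}$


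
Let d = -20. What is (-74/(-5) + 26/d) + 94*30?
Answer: 5667/2 ≈ 2833.5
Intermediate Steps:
(-74/(-5) + 26/d) + 94*30 = (-74/(-5) + 26/(-20)) + 94*30 = (-74*(-⅕) + 26*(-1/20)) + 2820 = (74/5 - 13/10) + 2820 = 27/2 + 2820 = 5667/2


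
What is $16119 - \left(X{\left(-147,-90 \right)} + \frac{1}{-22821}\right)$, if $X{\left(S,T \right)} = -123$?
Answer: $\frac{370658683}{22821} \approx 16242.0$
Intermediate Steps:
$16119 - \left(X{\left(-147,-90 \right)} + \frac{1}{-22821}\right) = 16119 - \left(-123 + \frac{1}{-22821}\right) = 16119 - \left(-123 - \frac{1}{22821}\right) = 16119 - - \frac{2806984}{22821} = 16119 + \frac{2806984}{22821} = \frac{370658683}{22821}$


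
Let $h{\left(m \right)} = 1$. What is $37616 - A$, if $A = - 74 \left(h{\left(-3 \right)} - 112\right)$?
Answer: $29402$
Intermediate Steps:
$A = 8214$ ($A = - 74 \left(1 - 112\right) = \left(-74\right) \left(-111\right) = 8214$)
$37616 - A = 37616 - 8214 = 29402$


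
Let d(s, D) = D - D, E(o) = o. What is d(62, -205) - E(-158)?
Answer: 158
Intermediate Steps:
d(s, D) = 0
d(62, -205) - E(-158) = 0 - 1*(-158) = 0 + 158 = 158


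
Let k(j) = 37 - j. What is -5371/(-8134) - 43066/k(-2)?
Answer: -350089375/317226 ≈ -1103.6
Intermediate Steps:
-5371/(-8134) - 43066/k(-2) = -5371/(-8134) - 43066/(37 - 1*(-2)) = -5371*(-1/8134) - 43066/(37 + 2) = 5371/8134 - 43066/39 = -350089375/317226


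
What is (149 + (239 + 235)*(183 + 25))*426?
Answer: 42063666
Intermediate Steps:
(149 + (239 + 235)*(183 + 25))*426 = (149 + 474*208)*426 = (149 + 98592)*426 = 98741*426 = 42063666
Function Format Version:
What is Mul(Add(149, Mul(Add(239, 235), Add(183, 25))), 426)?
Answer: 42063666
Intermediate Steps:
Mul(Add(149, Mul(Add(239, 235), Add(183, 25))), 426) = Mul(Add(149, Mul(474, 208)), 426) = Mul(Add(149, 98592), 426) = Mul(98741, 426) = 42063666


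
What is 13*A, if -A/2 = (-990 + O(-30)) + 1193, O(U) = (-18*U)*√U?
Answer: -5278 - 14040*I*√30 ≈ -5278.0 - 76900.0*I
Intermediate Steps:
O(U) = -18*U^(3/2)
A = -406 - 1080*I*√30 (A = -2*((-990 - (-540)*I*√30) + 1193) = -2*((-990 + 540*I*√30) + 1193) = -2*(203 + 540*I*√30) = -406 - 1080*I*√30 ≈ -406.0 - 5915.4*I)
13*A = 13*(-406 - 1080*I*√30) = -5278 - 14040*I*√30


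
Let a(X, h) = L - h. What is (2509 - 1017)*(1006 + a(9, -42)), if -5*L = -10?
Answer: 1566600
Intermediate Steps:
L = 2 (L = -⅕*(-10) = 2)
a(X, h) = 2 - h
(2509 - 1017)*(1006 + a(9, -42)) = (2509 - 1017)*(1006 + (2 - 1*(-42))) = 1492*(1006 + (2 + 42)) = 1492*(1006 + 44) = 1492*1050 = 1566600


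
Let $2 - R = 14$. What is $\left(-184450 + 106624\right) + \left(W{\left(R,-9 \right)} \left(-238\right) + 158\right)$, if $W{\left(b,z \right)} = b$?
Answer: $-74812$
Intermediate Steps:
$R = -12$ ($R = 2 - 14 = -12$)
$\left(-184450 + 106624\right) + \left(W{\left(R,-9 \right)} \left(-238\right) + 158\right) = \left(-184450 + 106624\right) + \left(\left(-12\right) \left(-238\right) + 158\right) = -77826 + \left(2856 + 158\right) = -77826 + 3014 = -74812$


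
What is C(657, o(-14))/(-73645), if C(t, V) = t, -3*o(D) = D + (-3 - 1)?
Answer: -657/73645 ≈ -0.0089212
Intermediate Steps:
o(D) = 4/3 - D/3 (o(D) = -(D + (-3 - 1))/3 = -(D - 4)/3 = -(-4 + D)/3 = 4/3 - D/3)
C(657, o(-14))/(-73645) = 657/(-73645) = 657*(-1/73645) = -657/73645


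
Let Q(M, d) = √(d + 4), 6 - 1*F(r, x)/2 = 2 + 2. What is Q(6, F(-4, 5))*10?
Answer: 20*√2 ≈ 28.284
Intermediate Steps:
F(r, x) = 4 (F(r, x) = 12 - 2*(2 + 2) = 12 - 2*4 = 12 - 8 = 4)
Q(M, d) = √(4 + d)
Q(6, F(-4, 5))*10 = √(4 + 4)*10 = √8*10 = (2*√2)*10 = 20*√2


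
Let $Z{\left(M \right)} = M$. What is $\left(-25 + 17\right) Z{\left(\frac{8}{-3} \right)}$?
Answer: $\frac{64}{3} \approx 21.333$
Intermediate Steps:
$\left(-25 + 17\right) Z{\left(\frac{8}{-3} \right)} = \left(-25 + 17\right) \frac{8}{-3} = - 8 \cdot 8 \left(- \frac{1}{3}\right) = \left(-8\right) \left(- \frac{8}{3}\right) = \frac{64}{3}$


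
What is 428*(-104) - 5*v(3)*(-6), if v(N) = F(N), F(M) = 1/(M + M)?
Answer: -44507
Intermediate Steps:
F(M) = 1/(2*M)
v(N) = 1/(2*N)
428*(-104) - 5*v(3)*(-6) = 428*(-104) - 5/(2*3)*(-6) = -44512 - 5/(2*3)*(-6) = -44512 - 5*1/6*(-6) = -44512 - 5/6*(-6) = -44512 + 5 = -44507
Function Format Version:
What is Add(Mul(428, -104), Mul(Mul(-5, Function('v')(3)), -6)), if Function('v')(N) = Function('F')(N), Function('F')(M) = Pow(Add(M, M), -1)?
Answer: -44507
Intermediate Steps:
Function('F')(M) = Mul(Rational(1, 2), Pow(M, -1)) (Function('F')(M) = Pow(Mul(2, M), -1) = Mul(Rational(1, 2), Pow(M, -1)))
Function('v')(N) = Mul(Rational(1, 2), Pow(N, -1))
Add(Mul(428, -104), Mul(Mul(-5, Function('v')(3)), -6)) = Add(Mul(428, -104), Mul(Mul(-5, Mul(Rational(1, 2), Pow(3, -1))), -6)) = Add(-44512, Mul(Mul(-5, Mul(Rational(1, 2), Rational(1, 3))), -6)) = Add(-44512, Mul(Mul(-5, Rational(1, 6)), -6)) = Add(-44512, Mul(Rational(-5, 6), -6)) = Add(-44512, 5) = -44507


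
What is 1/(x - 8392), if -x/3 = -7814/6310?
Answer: -3155/26465039 ≈ -0.00011921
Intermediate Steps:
x = 11721/3155 (x = -(-23442)/6310 = -3*(-3907/3155) = 11721/3155 ≈ 3.7151)
1/(x - 8392) = 1/(11721/3155 - 8392) = 1/(-26465039/3155) = -3155/26465039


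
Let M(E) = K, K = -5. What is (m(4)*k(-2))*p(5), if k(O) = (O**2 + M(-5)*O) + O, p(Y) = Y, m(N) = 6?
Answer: 360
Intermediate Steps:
M(E) = -5
k(O) = O**2 - 4*O (k(O) = (O**2 - 5*O) + O = O**2 - 4*O)
(m(4)*k(-2))*p(5) = (6*(-2*(-4 - 2)))*5 = (6*(-2*(-6)))*5 = (6*12)*5 = 72*5 = 360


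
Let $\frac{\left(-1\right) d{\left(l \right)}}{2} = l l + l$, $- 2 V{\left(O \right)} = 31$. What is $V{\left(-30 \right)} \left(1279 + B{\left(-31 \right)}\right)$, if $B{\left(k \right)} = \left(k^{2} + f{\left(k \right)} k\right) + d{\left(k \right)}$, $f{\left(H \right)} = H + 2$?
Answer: $- \frac{39649}{2} \approx -19825.0$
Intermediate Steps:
$V{\left(O \right)} = - \frac{31}{2}$ ($V{\left(O \right)} = \left(- \frac{1}{2}\right) 31 = - \frac{31}{2}$)
$d{\left(l \right)} = - 2 l - 2 l^{2}$ ($d{\left(l \right)} = - 2 \left(l l + l\right) = - 2 \left(l^{2} + l\right) = - 2 \left(l + l^{2}\right) = - 2 l - 2 l^{2}$)
$f{\left(H \right)} = 2 + H$
$B{\left(k \right)} = k^{2} + k \left(2 + k\right) - 2 k \left(1 + k\right)$ ($B{\left(k \right)} = \left(k^{2} + \left(2 + k\right) k\right) - 2 k \left(1 + k\right) = \left(k^{2} + k \left(2 + k\right)\right) - 2 k \left(1 + k\right) = k^{2} + k \left(2 + k\right) - 2 k \left(1 + k\right)$)
$V{\left(-30 \right)} \left(1279 + B{\left(-31 \right)}\right) = - \frac{31 \left(1279 + 0\right)}{2} = \left(- \frac{31}{2}\right) 1279 = - \frac{39649}{2}$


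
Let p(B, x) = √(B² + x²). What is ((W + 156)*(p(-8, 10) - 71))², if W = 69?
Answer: 263503125 - 14377500*√41 ≈ 1.7144e+8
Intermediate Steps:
((W + 156)*(p(-8, 10) - 71))² = ((69 + 156)*(√((-8)² + 10²) - 71))² = (225*(√(64 + 100) - 71))² = (225*(√164 - 71))² = (225*(2*√41 - 71))² = (225*(-71 + 2*√41))² = (-15975 + 450*√41)²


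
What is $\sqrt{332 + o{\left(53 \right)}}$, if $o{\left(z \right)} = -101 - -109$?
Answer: $2 \sqrt{85} \approx 18.439$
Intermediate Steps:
$o{\left(z \right)} = 8$ ($o{\left(z \right)} = -101 + 109 = 8$)
$\sqrt{332 + o{\left(53 \right)}} = \sqrt{332 + 8} = \sqrt{340} = 2 \sqrt{85}$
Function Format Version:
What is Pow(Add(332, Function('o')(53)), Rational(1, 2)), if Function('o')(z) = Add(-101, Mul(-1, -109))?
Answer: Mul(2, Pow(85, Rational(1, 2))) ≈ 18.439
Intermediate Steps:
Function('o')(z) = 8 (Function('o')(z) = Add(-101, 109) = 8)
Pow(Add(332, Function('o')(53)), Rational(1, 2)) = Pow(Add(332, 8), Rational(1, 2)) = Pow(340, Rational(1, 2)) = Mul(2, Pow(85, Rational(1, 2)))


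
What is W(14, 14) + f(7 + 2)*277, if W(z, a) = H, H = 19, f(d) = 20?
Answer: 5559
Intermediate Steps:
W(z, a) = 19
W(14, 14) + f(7 + 2)*277 = 19 + 20*277 = 19 + 5540 = 5559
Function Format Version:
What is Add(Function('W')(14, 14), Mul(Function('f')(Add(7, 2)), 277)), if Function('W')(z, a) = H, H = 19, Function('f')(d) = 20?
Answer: 5559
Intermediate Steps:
Function('W')(z, a) = 19
Add(Function('W')(14, 14), Mul(Function('f')(Add(7, 2)), 277)) = Add(19, Mul(20, 277)) = Add(19, 5540) = 5559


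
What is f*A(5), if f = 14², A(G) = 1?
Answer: 196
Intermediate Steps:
f = 196
f*A(5) = 196*1 = 196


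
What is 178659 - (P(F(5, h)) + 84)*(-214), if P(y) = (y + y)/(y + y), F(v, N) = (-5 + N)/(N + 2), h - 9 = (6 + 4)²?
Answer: 196849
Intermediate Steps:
h = 109 (h = 9 + (6 + 4)² = 9 + 10² = 9 + 100 = 109)
F(v, N) = (-5 + N)/(2 + N)
P(y) = 1 (P(y) = (2*y)/((2*y)) = (2*y)*(1/(2*y)) = 1)
178659 - (P(F(5, h)) + 84)*(-214) = 178659 - (1 + 84)*(-214) = 178659 - 85*(-214) = 178659 - 1*(-18190) = 178659 + 18190 = 196849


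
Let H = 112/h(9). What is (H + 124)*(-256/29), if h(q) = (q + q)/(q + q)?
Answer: -60416/29 ≈ -2083.3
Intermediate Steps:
h(q) = 1 (h(q) = (2*q)/((2*q)) = (2*q)*(1/(2*q)) = 1)
H = 112 (H = 112/1 = 112*1 = 112)
(H + 124)*(-256/29) = (112 + 124)*(-256/29) = 236*(-256*1/29) = 236*(-256/29) = -60416/29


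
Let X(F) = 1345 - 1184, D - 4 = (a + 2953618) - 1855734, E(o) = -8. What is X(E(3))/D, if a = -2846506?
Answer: -161/1748618 ≈ -9.2073e-5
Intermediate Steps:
D = -1748618 (D = 4 + ((-2846506 + 2953618) - 1855734) = 4 + (107112 - 1855734) = 4 - 1748622 = -1748618)
X(F) = 161
X(E(3))/D = 161/(-1748618) = 161*(-1/1748618) = -161/1748618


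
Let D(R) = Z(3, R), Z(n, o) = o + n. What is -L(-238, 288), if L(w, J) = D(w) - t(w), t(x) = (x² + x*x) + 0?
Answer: 113523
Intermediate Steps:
t(x) = 2*x² (t(x) = (x² + x²) + 0 = 2*x² + 0 = 2*x²)
Z(n, o) = n + o
D(R) = 3 + R
L(w, J) = 3 + w - 2*w² (L(w, J) = (3 + w) - 2*w² = 3 + w - 2*w²)
-L(-238, 288) = -(3 - 238 - 2*(-238)²) = -(3 - 238 - 2*56644) = -(3 - 238 - 113288) = -1*(-113523) = 113523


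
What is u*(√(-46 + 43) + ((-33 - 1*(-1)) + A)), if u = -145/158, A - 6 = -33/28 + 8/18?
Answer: 976865/39816 - 145*I*√3/158 ≈ 24.534 - 1.5895*I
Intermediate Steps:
A = 1327/252 (A = 6 + (-33/28 + 8/18) = 6 + (-33*1/28 + 8*(1/18)) = 6 + (-33/28 + 4/9) = 6 - 185/252 = 1327/252 ≈ 5.2659)
u = -145/158 (u = -145*1/158 = -145/158 ≈ -0.91772)
u*(√(-46 + 43) + ((-33 - 1*(-1)) + A)) = -145*(√(-46 + 43) + ((-33 - 1*(-1)) + 1327/252))/158 = -145*(√(-3) + ((-33 + 1) + 1327/252))/158 = -145*(I*√3 + (-32 + 1327/252))/158 = -145*(I*√3 - 6737/252)/158 = -145*(-6737/252 + I*√3)/158 = 976865/39816 - 145*I*√3/158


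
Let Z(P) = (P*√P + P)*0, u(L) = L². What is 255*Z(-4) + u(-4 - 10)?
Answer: 196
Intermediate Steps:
Z(P) = 0 (Z(P) = (P^(3/2) + P)*0 = (P + P^(3/2))*0 = 0)
255*Z(-4) + u(-4 - 10) = 255*0 + (-4 - 10)² = 0 + (-14)² = 0 + 196 = 196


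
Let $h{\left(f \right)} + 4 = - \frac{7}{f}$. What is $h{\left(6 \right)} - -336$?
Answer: $\frac{1985}{6} \approx 330.83$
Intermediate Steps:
$h{\left(f \right)} = -4 - \frac{7}{f}$
$h{\left(6 \right)} - -336 = \left(-4 - \frac{7}{6}\right) - -336 = \left(-4 - \frac{7}{6}\right) + 336 = - \frac{31}{6} + 336 = \frac{1985}{6}$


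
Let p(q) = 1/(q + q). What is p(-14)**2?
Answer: 1/784 ≈ 0.0012755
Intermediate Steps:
p(q) = 1/(2*q)
p(-14)**2 = ((1/2)/(-14))**2 = ((1/2)*(-1/14))**2 = (-1/28)**2 = 1/784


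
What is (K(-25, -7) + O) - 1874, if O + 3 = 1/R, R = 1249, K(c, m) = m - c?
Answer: -2321890/1249 ≈ -1859.0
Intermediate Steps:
O = -3746/1249 (O = -3 + 1/1249 = -3746/1249 ≈ -2.9992)
(K(-25, -7) + O) - 1874 = ((-7 - 1*(-25)) - 3746/1249) - 1874 = ((-7 + 25) - 3746/1249) - 1874 = (18 - 3746/1249) - 1874 = 18736/1249 - 1874 = -2321890/1249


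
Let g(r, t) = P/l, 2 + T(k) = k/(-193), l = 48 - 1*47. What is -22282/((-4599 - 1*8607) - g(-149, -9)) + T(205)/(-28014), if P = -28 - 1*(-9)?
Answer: 40159975827/23766059758 ≈ 1.6898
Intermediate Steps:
P = -19 (P = -28 + 9 = -19)
l = 1 (l = 48 - 47 = 1)
T(k) = -2 - k/193 (T(k) = -2 + k/(-193) = -2 + k*(-1/193) = -2 - k/193)
g(r, t) = -19 (g(r, t) = -19/1 = -19*1 = -19)
-22282/((-4599 - 1*8607) - g(-149, -9)) + T(205)/(-28014) = -22282/((-4599 - 1*8607) - 1*(-19)) + (-2 - 1/193*205)/(-28014) = -22282/((-4599 - 8607) + 19) + (-2 - 205/193)*(-1/28014) = -22282/(-13206 + 19) - 591/193*(-1/28014) = -22282/(-13187) + 197/1802234 = -22282*(-1/13187) + 197/1802234 = 22282/13187 + 197/1802234 = 40159975827/23766059758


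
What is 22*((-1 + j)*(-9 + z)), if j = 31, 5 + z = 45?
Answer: 20460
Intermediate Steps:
z = 40 (z = -5 + 45 = 40)
22*((-1 + j)*(-9 + z)) = 22*((-1 + 31)*(-9 + 40)) = 22*(30*31) = 22*930 = 20460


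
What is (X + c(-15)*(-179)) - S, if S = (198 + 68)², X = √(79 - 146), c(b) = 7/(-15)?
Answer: -1060087/15 + I*√67 ≈ -70673.0 + 8.1853*I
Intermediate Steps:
c(b) = -7/15 (c(b) = 7*(-1/15) = -7/15)
X = I*√67 (X = √(-67) = I*√67 ≈ 8.1853*I)
S = 70756 (S = 266² = 70756)
(X + c(-15)*(-179)) - S = (I*√67 - 7/15*(-179)) - 1*70756 = (I*√67 + 1253/15) - 70756 = (1253/15 + I*√67) - 70756 = -1060087/15 + I*√67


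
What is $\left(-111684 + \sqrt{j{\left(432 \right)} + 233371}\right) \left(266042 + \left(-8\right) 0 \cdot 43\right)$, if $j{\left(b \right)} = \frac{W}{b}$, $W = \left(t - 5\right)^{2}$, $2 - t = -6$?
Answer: $-29712634728 + \frac{133021 \sqrt{33605427}}{6} \approx -2.9584 \cdot 10^{10}$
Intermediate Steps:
$t = 8$ ($t = 2 - -6 = 2 + 6 = 8$)
$W = 9$ ($W = \left(8 - 5\right)^{2} = 3^{2} = 9$)
$j{\left(b \right)} = \frac{9}{b}$
$\left(-111684 + \sqrt{j{\left(432 \right)} + 233371}\right) \left(266042 + \left(-8\right) 0 \cdot 43\right) = \left(-111684 + \sqrt{\frac{9}{432} + 233371}\right) \left(266042 + \left(-8\right) 0 \cdot 43\right) = \left(-111684 + \sqrt{9 \cdot \frac{1}{432} + 233371}\right) \left(266042 + 0 \cdot 43\right) = \left(-111684 + \sqrt{\frac{1}{48} + 233371}\right) \left(266042 + 0\right) = \left(-111684 + \sqrt{\frac{11201809}{48}}\right) 266042 = \left(-111684 + \frac{\sqrt{33605427}}{12}\right) 266042 = -29712634728 + \frac{133021 \sqrt{33605427}}{6}$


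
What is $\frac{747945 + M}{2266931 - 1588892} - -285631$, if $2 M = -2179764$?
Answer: $\frac{64556205224}{226013} \approx 2.8563 \cdot 10^{5}$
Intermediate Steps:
$M = -1089882$ ($M = \frac{1}{2} \left(-2179764\right) = -1089882$)
$\frac{747945 + M}{2266931 - 1588892} - -285631 = \frac{747945 - 1089882}{2266931 - 1588892} - -285631 = - \frac{341937}{678039} + 285631 = \left(-341937\right) \frac{1}{678039} + 285631 = - \frac{113979}{226013} + 285631 = \frac{64556205224}{226013}$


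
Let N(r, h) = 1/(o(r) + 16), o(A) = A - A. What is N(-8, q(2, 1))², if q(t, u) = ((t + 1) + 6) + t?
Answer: 1/256 ≈ 0.0039063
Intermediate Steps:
q(t, u) = 7 + 2*t (q(t, u) = ((1 + t) + 6) + t = (7 + t) + t = 7 + 2*t)
o(A) = 0
N(r, h) = 1/16 (N(r, h) = 1/(0 + 16) = 1/16)
N(-8, q(2, 1))² = (1/16)² = 1/256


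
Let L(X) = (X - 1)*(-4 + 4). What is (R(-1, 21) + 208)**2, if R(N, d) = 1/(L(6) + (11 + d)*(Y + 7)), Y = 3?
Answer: 4430366721/102400 ≈ 43265.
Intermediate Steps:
L(X) = 0 (L(X) = (-1 + X)*0 = 0)
R(N, d) = 1/(110 + 10*d) (R(N, d) = 1/(0 + (11 + d)*(3 + 7)) = 1/(0 + (11 + d)*10) = 1/(0 + (110 + 10*d)) = 1/(110 + 10*d))
(R(-1, 21) + 208)**2 = (1/(10*(11 + 21)) + 208)**2 = ((1/10)/32 + 208)**2 = ((1/10)*(1/32) + 208)**2 = (1/320 + 208)**2 = (66561/320)**2 = 4430366721/102400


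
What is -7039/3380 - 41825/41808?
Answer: -8377981/2717520 ≈ -3.0830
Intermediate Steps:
-7039/3380 - 41825/41808 = -8377981/2717520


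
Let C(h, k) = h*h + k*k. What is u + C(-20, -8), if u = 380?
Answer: 844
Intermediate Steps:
C(h, k) = h² + k²
u + C(-20, -8) = 380 + ((-20)² + (-8)²) = 380 + (400 + 64) = 380 + 464 = 844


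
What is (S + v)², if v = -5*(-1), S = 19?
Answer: 576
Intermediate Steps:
v = 5
(S + v)² = (19 + 5)² = 24² = 576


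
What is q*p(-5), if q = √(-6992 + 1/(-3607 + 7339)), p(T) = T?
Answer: -5*I*√24345835419/1866 ≈ -418.09*I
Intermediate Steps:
q = I*√24345835419/1866 (q = √(-6992 + 1/3732) = √(-26094143/3732) = I*√24345835419/1866 ≈ 83.618*I)
q*p(-5) = (I*√24345835419/1866)*(-5) = -5*I*√24345835419/1866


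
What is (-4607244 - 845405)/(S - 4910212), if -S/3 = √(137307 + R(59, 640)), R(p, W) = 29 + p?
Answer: 26773662551588/24110180648389 - 16357947*√137395/24110180648389 ≈ 1.1102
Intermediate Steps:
S = -3*√137395 (S = -3*√(137307 + (29 + 59)) = -3*√(137307 + 88) = -3*√137395 ≈ -1112.0)
(-4607244 - 845405)/(S - 4910212) = (-4607244 - 845405)/(-3*√137395 - 4910212) = -5452649/(-4910212 - 3*√137395)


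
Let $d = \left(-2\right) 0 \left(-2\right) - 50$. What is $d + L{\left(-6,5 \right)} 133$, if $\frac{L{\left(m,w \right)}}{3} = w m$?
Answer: $-12020$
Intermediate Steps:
$d = -50$ ($d = 0 \left(-2\right) - 50 = 0 - 50 = -50$)
$L{\left(m,w \right)} = 3 m w$ ($L{\left(m,w \right)} = 3 w m = 3 m w$)
$d + L{\left(-6,5 \right)} 133 = -50 + 3 \left(-6\right) 5 \cdot 133 = -50 - 11970 = -12020$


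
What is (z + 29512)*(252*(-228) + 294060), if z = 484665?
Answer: 121656334908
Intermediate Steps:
(z + 29512)*(252*(-228) + 294060) = (484665 + 29512)*(252*(-228) + 294060) = 514177*(-57456 + 294060) = 514177*236604 = 121656334908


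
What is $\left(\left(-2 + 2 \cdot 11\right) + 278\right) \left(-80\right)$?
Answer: $-23840$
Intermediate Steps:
$\left(\left(-2 + 2 \cdot 11\right) + 278\right) \left(-80\right) = \left(\left(-2 + 22\right) + 278\right) \left(-80\right) = \left(20 + 278\right) \left(-80\right) = 298 \left(-80\right) = -23840$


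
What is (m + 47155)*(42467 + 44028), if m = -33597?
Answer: 1172699210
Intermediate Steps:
(m + 47155)*(42467 + 44028) = (-33597 + 47155)*(42467 + 44028) = 13558*86495 = 1172699210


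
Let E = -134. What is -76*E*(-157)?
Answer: -1598888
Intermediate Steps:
-76*E*(-157) = -76*(-134)*(-157) = 10184*(-157) = -1598888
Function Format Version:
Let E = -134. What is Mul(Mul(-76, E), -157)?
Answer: -1598888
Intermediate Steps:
Mul(Mul(-76, E), -157) = Mul(Mul(-76, -134), -157) = Mul(10184, -157) = -1598888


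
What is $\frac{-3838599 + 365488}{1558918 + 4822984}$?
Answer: $- \frac{3473111}{6381902} \approx -0.54421$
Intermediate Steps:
$\frac{-3838599 + 365488}{1558918 + 4822984} = - \frac{3473111}{6381902}$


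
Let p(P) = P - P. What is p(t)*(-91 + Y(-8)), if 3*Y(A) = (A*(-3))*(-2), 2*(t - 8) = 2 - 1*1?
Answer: 0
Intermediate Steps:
t = 17/2 (t = 8 + (2 - 1*1)/2 = 8 + (2 - 1)/2 = 8 + (½)*1 = 8 + ½ = 17/2 ≈ 8.5000)
Y(A) = 2*A (Y(A) = ((A*(-3))*(-2))/3 = (-3*A*(-2))/3 = (6*A)/3 = 2*A)
p(P) = 0
p(t)*(-91 + Y(-8)) = 0*(-91 + 2*(-8)) = 0*(-91 - 16) = 0*(-107) = 0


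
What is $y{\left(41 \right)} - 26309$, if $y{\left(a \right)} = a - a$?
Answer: $-26309$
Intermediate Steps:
$y{\left(a \right)} = 0$
$y{\left(41 \right)} - 26309 = 0 - 26309 = -26309$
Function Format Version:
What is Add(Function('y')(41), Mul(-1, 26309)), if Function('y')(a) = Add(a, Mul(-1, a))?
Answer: -26309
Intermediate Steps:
Function('y')(a) = 0
Add(Function('y')(41), Mul(-1, 26309)) = Add(0, Mul(-1, 26309)) = Add(0, -26309) = -26309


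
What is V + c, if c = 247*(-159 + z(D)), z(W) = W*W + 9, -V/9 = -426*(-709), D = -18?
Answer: -2675328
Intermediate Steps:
V = -2718306 (V = -(-3834)*(-709) = -9*302034 = -2718306)
z(W) = 9 + W² (z(W) = W² + 9 = 9 + W²)
c = 42978 (c = 247*(-159 + (9 + (-18)²)) = 247*(-159 + (9 + 324)) = 247*(-159 + 333) = 247*174 = 42978)
V + c = -2718306 + 42978 = -2675328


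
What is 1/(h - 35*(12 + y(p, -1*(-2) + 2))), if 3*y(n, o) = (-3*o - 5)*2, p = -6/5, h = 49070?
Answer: 3/147140 ≈ 2.0389e-5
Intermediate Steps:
p = -6/5 (p = -6*⅕ = -6/5 ≈ -1.2000)
y(n, o) = -10/3 - 2*o (y(n, o) = ((-3*o - 5)*2)/3 = ((-5 - 3*o)*2)/3 = (-10 - 6*o)/3 = -10/3 - 2*o)
1/(h - 35*(12 + y(p, -1*(-2) + 2))) = 1/(49070 - 35*(12 + (-10/3 - 2*(-1*(-2) + 2)))) = 1/(49070 - 35*(12 + (-10/3 - 2*(2 + 2)))) = 1/(49070 - 35*(12 + (-10/3 - 2*4))) = 1/(49070 - 35*(12 + (-10/3 - 8))) = 1/(49070 - 35*(12 - 34/3)) = 1/(49070 - 35*⅔) = 1/(49070 - 70/3) = 1/(147140/3) = 3/147140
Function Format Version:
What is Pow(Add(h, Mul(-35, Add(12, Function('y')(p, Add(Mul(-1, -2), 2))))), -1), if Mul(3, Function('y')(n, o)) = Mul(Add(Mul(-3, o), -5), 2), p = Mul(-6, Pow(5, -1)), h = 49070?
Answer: Rational(3, 147140) ≈ 2.0389e-5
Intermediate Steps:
p = Rational(-6, 5) (p = Mul(-6, Rational(1, 5)) = Rational(-6, 5) ≈ -1.2000)
Function('y')(n, o) = Add(Rational(-10, 3), Mul(-2, o)) (Function('y')(n, o) = Mul(Rational(1, 3), Mul(Add(Mul(-3, o), -5), 2)) = Mul(Rational(1, 3), Mul(Add(-5, Mul(-3, o)), 2)) = Mul(Rational(1, 3), Add(-10, Mul(-6, o))) = Add(Rational(-10, 3), Mul(-2, o)))
Pow(Add(h, Mul(-35, Add(12, Function('y')(p, Add(Mul(-1, -2), 2))))), -1) = Pow(Add(49070, Mul(-35, Add(12, Add(Rational(-10, 3), Mul(-2, Add(Mul(-1, -2), 2)))))), -1) = Pow(Add(49070, Mul(-35, Add(12, Add(Rational(-10, 3), Mul(-2, Add(2, 2)))))), -1) = Pow(Add(49070, Mul(-35, Add(12, Add(Rational(-10, 3), Mul(-2, 4))))), -1) = Pow(Add(49070, Mul(-35, Add(12, Add(Rational(-10, 3), -8)))), -1) = Pow(Add(49070, Mul(-35, Add(12, Rational(-34, 3)))), -1) = Pow(Add(49070, Mul(-35, Rational(2, 3))), -1) = Pow(Add(49070, Rational(-70, 3)), -1) = Pow(Rational(147140, 3), -1) = Rational(3, 147140)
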